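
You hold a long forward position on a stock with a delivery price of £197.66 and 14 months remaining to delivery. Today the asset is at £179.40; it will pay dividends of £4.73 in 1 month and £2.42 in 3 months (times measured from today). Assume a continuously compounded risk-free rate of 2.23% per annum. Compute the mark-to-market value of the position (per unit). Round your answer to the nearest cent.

PV(remaining dividends) I = 4.73·e^(−0.0223·1/12) + 2.42·e^(−0.0223·3/12) = 7.1278
Current forward F = (S − I)·e^(rT) = (179.40 − 7.1278)·e^(0.0223·14/12) = 172.2722 × 1.026358 = 176.8130
Value (long) = (F − K)·e^(−rT) = (176.8130 − 197.66) × 0.974319 = -20.3116
Value = -£20.31

-£20.31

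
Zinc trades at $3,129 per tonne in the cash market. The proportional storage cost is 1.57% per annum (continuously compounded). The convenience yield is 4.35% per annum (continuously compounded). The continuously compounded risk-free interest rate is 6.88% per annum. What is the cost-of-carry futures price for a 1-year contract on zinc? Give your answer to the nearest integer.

$3,260 per tonne

Net carry = r + u − y = 0.0688 + 0.0157 − 0.0435 = 0.0410
F = S·e^((r+u−y)T) = 3129 · e^(0.0410 × 12/12) = 3129 · e^0.041000
= 3129 × 1.041852 = $3,260 per tonne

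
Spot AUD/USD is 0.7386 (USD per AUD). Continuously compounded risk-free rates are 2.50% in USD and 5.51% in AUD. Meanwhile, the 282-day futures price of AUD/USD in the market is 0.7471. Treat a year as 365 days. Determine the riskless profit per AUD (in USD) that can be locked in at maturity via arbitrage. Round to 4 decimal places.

Fair futures: F* = S·e^(carry·T), with carry = (r_USD − r_AUD) = 0.0250 − 0.0551 = -0.0301
F* = 0.7386 · e^(-0.0301 × 282/365) = 0.7386 · e^-0.023255 = 0.7386 × 0.977013 = 0.7216
Market 0.7471 > fair 0.7216: forward overpriced → cash-and-carry (buy spot, short the forward).
At maturity, profit = |F_mkt − F*| = |0.7471 − 0.7216| = 0.0255 per AUD (in USD)

0.0255 per AUD (in USD)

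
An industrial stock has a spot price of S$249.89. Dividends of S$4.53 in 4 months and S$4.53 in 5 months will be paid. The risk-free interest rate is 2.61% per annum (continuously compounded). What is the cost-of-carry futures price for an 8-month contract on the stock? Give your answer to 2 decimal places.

PV(dividends) I = 4.53·e^(−0.0261·4/12) + 4.53·e^(−0.0261·5/12)
I = 4.4908 + 4.4810 = 8.9718
F = (S − I)·e^(rT) = (249.89 − 8.9718) · e^(0.0261·8/12)
= 240.9182 · e^0.017400 = 240.9182 × 1.017552 = S$245.15

S$245.15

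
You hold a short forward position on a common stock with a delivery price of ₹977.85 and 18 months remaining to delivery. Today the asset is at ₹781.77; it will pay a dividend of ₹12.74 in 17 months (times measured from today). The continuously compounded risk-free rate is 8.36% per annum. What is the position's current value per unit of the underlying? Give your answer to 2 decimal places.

PV(remaining dividends) I = 12.74·e^(−0.0836·17/12) = 11.3171
Current forward F = (S − I)·e^(rT) = (781.77 − 11.3171)·e^(0.0836·18/12) = 770.4529 × 1.133602 = 873.3869
Value (long) = (F − K)·e^(−rT) = (873.3869 − 977.85) × 0.882144 = -92.1515
Short position value = −(long value) = ₹92.15

₹92.15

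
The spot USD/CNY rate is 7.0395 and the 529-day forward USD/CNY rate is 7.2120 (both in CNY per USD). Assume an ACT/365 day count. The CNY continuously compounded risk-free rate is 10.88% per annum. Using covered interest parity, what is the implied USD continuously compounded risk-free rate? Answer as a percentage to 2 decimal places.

9.21%

F = S·e^((r_CNY − r_USD)T) ⇒ r_USD = r_CNY − ln(F/S)/T
ln(7.2120/7.0395) = 0.024209; /(529/365) = 0.016704
r_USD = 0.1088 − 0.016704 = 0.092096
r_USD = 9.21%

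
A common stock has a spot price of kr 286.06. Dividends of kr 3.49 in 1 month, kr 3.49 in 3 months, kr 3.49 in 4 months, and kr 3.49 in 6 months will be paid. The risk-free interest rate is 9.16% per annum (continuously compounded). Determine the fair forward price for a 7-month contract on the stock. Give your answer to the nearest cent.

PV(dividends) I = 3.49·e^(−0.0916·1/12) + 3.49·e^(−0.0916·3/12) + 3.49·e^(−0.0916·4/12) + 3.49·e^(−0.0916·6/12)
I = 3.4635 + 3.4110 + 3.3850 + 3.3338 = 13.5933
F = (S − I)·e^(rT) = (286.06 − 13.5933) · e^(0.0916·7/12)
= 272.4667 · e^0.053433 = 272.4667 × 1.054886 = kr 287.42

kr 287.42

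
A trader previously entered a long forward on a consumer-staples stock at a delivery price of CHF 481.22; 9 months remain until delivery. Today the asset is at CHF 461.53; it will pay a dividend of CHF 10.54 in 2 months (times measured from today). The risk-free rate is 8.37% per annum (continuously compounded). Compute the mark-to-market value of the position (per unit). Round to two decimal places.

PV(remaining dividends) I = 10.54·e^(−0.0837·2/12) = 10.3940
Current forward F = (S − I)·e^(rT) = (461.53 − 10.3940)·e^(0.0837·9/12) = 451.1360 × 1.064787 = 480.3637
Value (long) = (F − K)·e^(−rT) = (480.3637 − 481.22) × 0.939155 = -0.8042
Value = -CHF 0.80

-CHF 0.80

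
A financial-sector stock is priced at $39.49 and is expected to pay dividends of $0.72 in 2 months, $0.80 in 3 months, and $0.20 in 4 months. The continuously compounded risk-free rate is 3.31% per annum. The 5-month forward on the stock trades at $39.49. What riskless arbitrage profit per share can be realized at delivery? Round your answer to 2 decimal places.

$1.18 per share

PV(dividends) I = 0.72·e^(−0.0331·2/12) + 0.80·e^(−0.0331·3/12) + 0.20·e^(−0.0331·4/12) = 1.7073
Fair forward F* = (S − I)·e^(rT) = (39.49 − 1.7073)·e^0.013792 = 37.7827 × 1.013888 = 38.3074
Market $39.49 > fair 38.3074: forward overpriced → cash-and-carry (borrow at r, buy the stock and collect the dividends, short the forward).
Profit at T = |F_mkt − F*| = |39.49 − 38.3074| = $1.18 per share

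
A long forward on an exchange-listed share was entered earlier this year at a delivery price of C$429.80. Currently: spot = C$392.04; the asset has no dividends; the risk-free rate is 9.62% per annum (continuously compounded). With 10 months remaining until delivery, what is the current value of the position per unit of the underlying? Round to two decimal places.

Current fair forward for the remaining 10 months: F = S·e^(r·T), r = 0.0962
F = 392.04 · e^(0.0962 × 10/12) = 392.04 × 1.083468 = 424.7628
Value of long forward = (F − K)·e^(−rT) = (424.7628 − 429.80) · e^(−0.0962·10/12)
= -5.0372 × 0.922963 = -4.65

-C$4.65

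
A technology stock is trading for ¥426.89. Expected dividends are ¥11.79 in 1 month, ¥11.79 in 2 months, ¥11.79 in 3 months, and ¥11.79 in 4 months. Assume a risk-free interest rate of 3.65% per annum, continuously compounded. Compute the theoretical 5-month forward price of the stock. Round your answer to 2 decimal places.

PV(dividends) I = 11.79·e^(−0.0365·1/12) + 11.79·e^(−0.0365·2/12) + 11.79·e^(−0.0365·3/12) + 11.79·e^(−0.0365·4/12)
I = 11.7542 + 11.7185 + 11.6829 + 11.6474 = 46.8030
F = (S − I)·e^(rT) = (426.89 − 46.8030) · e^(0.0365·5/12)
= 380.0870 · e^0.015208 = 380.0870 × 1.015324 = ¥385.91

¥385.91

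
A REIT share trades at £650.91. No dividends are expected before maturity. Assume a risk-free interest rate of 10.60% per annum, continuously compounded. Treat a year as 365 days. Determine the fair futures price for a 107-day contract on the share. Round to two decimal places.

F = S·e^(rT) = 650.91 · e^(0.1060 × 107/365)
= 650.91 · e^0.031074 = 650.91 × 1.031562
F = £671.45

£671.45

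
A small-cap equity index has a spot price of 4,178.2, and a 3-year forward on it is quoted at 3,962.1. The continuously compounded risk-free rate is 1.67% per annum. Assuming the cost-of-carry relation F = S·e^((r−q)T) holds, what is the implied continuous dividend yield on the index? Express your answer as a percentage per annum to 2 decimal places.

From F = S·e^((r−q)T): (r − q) = ln(F/S)/T
ln(3962.1/4178.2) = ln(0.948279) = -0.053107
(r − q) = -0.053107 / (3) = -0.017702
q = r − ln(F/S)/T = 0.0167 + 0.017702 = 0.034402
q = 3.44%

3.44%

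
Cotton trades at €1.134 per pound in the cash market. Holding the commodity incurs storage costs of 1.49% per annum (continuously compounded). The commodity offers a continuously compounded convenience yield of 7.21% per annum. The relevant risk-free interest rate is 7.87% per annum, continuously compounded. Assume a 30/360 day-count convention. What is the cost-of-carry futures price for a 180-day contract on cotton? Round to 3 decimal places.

€1.146 per pound

Net carry = r + u − y = 0.0787 + 0.0149 − 0.0721 = 0.0215
F = S·e^((r+u−y)T) = 1.134 · e^(0.0215 × 180/360) = 1.134 · e^0.010750
= 1.134 × 1.010808 = €1.146 per pound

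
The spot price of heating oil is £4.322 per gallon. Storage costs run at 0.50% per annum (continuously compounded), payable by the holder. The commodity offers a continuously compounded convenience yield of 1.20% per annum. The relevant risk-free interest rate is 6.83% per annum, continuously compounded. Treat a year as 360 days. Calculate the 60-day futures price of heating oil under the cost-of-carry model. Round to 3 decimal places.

£4.366 per gallon

Net carry = r + u − y = 0.0683 + 0.0050 − 0.0120 = 0.0613
F = S·e^((r+u−y)T) = 4.322 · e^(0.0613 × 60/360) = 4.322 · e^0.010217
= 4.322 × 1.010269 = £4.366 per gallon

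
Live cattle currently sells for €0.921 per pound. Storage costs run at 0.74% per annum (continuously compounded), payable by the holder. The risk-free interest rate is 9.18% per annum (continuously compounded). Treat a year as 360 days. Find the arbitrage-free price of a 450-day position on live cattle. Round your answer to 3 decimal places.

€1.043 per pound

Net carry = r + u − y = 0.0918 + 0.0074 − 0.0000 = 0.0992
F = S·e^((r+u−y)T) = 0.921 · e^(0.0992 × 450/360) = 0.921 · e^0.124000
= 0.921 × 1.132016 = €1.043 per pound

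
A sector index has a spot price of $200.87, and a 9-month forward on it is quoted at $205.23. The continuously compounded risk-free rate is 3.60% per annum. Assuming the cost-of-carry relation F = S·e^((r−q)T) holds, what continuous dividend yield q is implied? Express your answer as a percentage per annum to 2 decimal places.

From F = S·e^((r−q)T): (r − q) = ln(F/S)/T
ln(205.23/200.87) = ln(1.021706) = 0.021474
(r − q) = 0.021474 / (9/12) = 0.028632
q = r − ln(F/S)/T = 0.0360 − 0.028632 = 0.007368
q = 0.74%

0.74%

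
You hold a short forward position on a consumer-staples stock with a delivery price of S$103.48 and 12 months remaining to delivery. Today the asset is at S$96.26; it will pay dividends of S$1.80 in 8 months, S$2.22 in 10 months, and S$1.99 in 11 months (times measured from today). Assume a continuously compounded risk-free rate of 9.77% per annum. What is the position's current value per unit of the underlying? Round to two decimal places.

PV(remaining dividends) I = 1.80·e^(−0.0977·8/12) + 2.22·e^(−0.0977·10/12) + 1.99·e^(−0.0977·11/12) = 5.5524
Current forward F = (S − I)·e^(rT) = (96.26 − 5.5524)·e^(0.0977·12/12) = 90.7076 × 1.102632 = 100.0171
Value (long) = (F − K)·e^(−rT) = (100.0171 − 103.48) × 0.906921 = -3.1406
Short position value = −(long value) = S$3.14

S$3.14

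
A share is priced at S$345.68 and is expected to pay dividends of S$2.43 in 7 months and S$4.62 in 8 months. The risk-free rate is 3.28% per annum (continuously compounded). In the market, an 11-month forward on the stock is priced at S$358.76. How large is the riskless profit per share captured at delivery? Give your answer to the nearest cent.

PV(dividends) I = 2.43·e^(−0.0328·7/12) + 4.62·e^(−0.0328·8/12) = 6.9040
Fair forward F* = (S − I)·e^(rT) = (345.68 − 6.9040)·e^0.030067 = 338.7760 × 1.030524 = 349.1168
Market S$358.76 > fair 349.1168: forward overpriced → cash-and-carry (borrow at r, buy the stock and collect the dividends, short the forward).
Profit at T = |F_mkt − F*| = |358.76 − 349.1168| = S$9.64 per share

S$9.64 per share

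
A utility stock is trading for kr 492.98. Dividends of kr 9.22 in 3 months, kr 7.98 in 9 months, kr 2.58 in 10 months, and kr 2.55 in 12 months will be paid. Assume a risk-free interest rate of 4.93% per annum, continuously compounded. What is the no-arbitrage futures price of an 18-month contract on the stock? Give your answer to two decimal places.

PV(dividends) I = 9.22·e^(−0.0493·3/12) + 7.98·e^(−0.0493·9/12) + 2.58·e^(−0.0493·10/12) + 2.55·e^(−0.0493·12/12)
I = 9.1071 + 7.6903 + 2.4762 + 2.4273 = 21.7009
F = (S − I)·e^(rT) = (492.98 − 21.7009) · e^(0.0493·18/12)
= 471.2791 · e^0.073950 = 471.2791 × 1.076753 = kr 507.45

kr 507.45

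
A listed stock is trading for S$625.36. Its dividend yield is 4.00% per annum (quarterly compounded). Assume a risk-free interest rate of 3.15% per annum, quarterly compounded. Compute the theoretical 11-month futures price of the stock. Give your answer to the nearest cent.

F = S · (1+r/4)^(4T) / (1+q/4)^(4T)
= 625.36 × 1.029180 / 1.037158 = 625.36 × 0.992308
F = S$620.55

S$620.55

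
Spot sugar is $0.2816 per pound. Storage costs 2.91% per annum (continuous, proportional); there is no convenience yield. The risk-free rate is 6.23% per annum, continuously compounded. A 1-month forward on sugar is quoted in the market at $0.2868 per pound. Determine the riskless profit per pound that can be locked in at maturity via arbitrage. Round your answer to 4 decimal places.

$0.0030 per pound

Fair forward: F* = S·e^(carry·T), with carry = (r + u) = 0.0623 + 0.0291 = 0.0914
F* = 0.2816 · e^(0.0914 × 1/12) = 0.2816 · e^0.007617 = 0.2816 × 1.007646 = $0.2838
Market $0.2868 > fair $0.2838: forward overpriced → cash-and-carry (buy spot, short the forward).
At maturity, profit = |F_mkt − F*| = |0.2868 − 0.2838| = $0.0030 per pound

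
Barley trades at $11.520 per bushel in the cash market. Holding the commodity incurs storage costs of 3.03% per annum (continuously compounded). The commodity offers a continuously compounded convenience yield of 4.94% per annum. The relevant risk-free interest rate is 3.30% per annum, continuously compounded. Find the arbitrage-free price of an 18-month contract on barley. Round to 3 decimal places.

$11.763 per bushel

Net carry = r + u − y = 0.0330 + 0.0303 − 0.0494 = 0.0139
F = S·e^((r+u−y)T) = 11.520 · e^(0.0139 × 18/12) = 11.520 · e^0.020850
= 11.520 × 1.021069 = $11.763 per bushel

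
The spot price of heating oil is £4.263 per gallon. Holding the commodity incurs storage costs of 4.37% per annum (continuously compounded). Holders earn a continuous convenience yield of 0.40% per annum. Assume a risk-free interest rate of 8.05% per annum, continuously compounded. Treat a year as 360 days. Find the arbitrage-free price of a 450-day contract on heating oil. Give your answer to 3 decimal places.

£4.954 per gallon

Net carry = r + u − y = 0.0805 + 0.0437 − 0.0040 = 0.1202
F = S·e^((r+u−y)T) = 4.263 · e^(0.1202 × 450/360) = 4.263 · e^0.150250
= 4.263 × 1.162125 = £4.954 per gallon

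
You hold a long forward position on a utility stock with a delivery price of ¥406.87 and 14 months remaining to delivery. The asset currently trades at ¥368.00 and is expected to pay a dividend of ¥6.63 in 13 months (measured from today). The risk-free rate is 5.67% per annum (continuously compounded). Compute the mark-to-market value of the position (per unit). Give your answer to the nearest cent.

PV(remaining dividends) I = 6.63·e^(−0.0567·13/12) = 6.2350
Current forward F = (S − I)·e^(rT) = (368.00 − 6.2350)·e^(0.0567·14/12) = 361.7650 × 1.068387 = 386.5050
Value (long) = (F − K)·e^(−rT) = (386.5050 − 406.87) × 0.935990 = -19.0614
Value = -¥19.06

-¥19.06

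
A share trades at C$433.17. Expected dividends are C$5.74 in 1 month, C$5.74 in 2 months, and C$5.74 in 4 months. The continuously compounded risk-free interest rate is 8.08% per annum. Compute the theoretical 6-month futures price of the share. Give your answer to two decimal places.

C$433.38

PV(dividends) I = 5.74·e^(−0.0808·1/12) + 5.74·e^(−0.0808·2/12) + 5.74·e^(−0.0808·4/12)
I = 5.7015 + 5.6632 + 5.5875 = 16.9522
F = (S − I)·e^(rT) = (433.17 − 16.9522) · e^(0.0808·6/12)
= 416.2178 · e^0.040400 = 416.2178 × 1.041227 = C$433.38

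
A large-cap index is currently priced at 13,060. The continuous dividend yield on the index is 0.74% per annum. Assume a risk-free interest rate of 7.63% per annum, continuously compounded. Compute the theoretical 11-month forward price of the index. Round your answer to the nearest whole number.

13,911

F = S·e^((r − q)T) = 13060 · e^((0.0763 − 0.0074) × 11/12)
= 13060 · e^0.063158 = 13060 × 1.065195
F = 13,911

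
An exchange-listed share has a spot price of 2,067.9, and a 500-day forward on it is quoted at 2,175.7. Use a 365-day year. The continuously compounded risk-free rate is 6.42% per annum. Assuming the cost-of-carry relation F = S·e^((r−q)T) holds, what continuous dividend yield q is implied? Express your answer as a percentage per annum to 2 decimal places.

From F = S·e^((r−q)T): (r − q) = ln(F/S)/T
ln(2175.7/2067.9) = ln(1.052130) = 0.050817
(r − q) = 0.050817 / (500/365) = 0.037096
q = r − ln(F/S)/T = 0.0642 − 0.037096 = 0.027104
q = 2.71%

2.71%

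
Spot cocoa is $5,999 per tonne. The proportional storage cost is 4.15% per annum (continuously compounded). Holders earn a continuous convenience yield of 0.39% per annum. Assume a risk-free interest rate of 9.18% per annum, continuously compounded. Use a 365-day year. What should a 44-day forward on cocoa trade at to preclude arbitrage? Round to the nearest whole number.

$6,093 per tonne

Net carry = r + u − y = 0.0918 + 0.0415 − 0.0039 = 0.1294
F = S·e^((r+u−y)T) = 5999 · e^(0.1294 × 44/365) = 5999 · e^0.015599
= 5999 × 1.015721 = $6,093 per tonne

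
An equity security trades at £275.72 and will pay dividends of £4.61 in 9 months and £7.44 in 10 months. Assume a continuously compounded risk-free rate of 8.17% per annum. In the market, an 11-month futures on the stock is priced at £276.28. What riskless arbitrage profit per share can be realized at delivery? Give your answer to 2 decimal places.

PV(dividends) I = 4.61·e^(−0.0817·9/12) + 7.44·e^(−0.0817·10/12) = 11.2863
Fair futures F* = (S − I)·e^(rT) = (275.72 − 11.2863)·e^0.074892 = 264.4337 × 1.077768 = 284.9982
Market £276.28 < fair 284.9982: forward underpriced → reverse cash-and-carry (short the stock, invest proceeds at r, pay the dividends, go long the forward).
Profit at T = |F_mkt − F*| = |276.28 − 284.9982| = £8.72 per share

£8.72 per share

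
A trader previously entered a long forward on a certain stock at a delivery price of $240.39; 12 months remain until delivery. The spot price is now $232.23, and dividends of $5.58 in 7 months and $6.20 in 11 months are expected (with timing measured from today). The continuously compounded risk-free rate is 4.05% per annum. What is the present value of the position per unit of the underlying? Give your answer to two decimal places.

-$10.04

PV(remaining dividends) I = 5.58·e^(−0.0405·7/12) + 6.20·e^(−0.0405·11/12) = 11.4238
Current forward F = (S − I)·e^(rT) = (232.23 − 11.4238)·e^(0.0405·12/12) = 220.8062 × 1.041331 = 229.9323
Value (long) = (F − K)·e^(−rT) = (229.9323 − 240.39) × 0.960309 = -10.0426
Value = -$10.04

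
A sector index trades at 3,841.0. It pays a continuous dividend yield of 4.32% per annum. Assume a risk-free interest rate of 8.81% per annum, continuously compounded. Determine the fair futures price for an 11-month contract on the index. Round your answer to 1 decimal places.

F = S·e^((r − q)T) = 3841.0 · e^((0.0881 − 0.0432) × 11/12)
= 3841.0 · e^0.041158 = 3841.0 × 1.042017
F = 4,002.4

4,002.4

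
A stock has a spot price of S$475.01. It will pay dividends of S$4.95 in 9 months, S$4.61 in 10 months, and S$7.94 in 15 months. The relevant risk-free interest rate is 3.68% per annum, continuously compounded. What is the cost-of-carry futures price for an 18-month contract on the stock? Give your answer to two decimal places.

PV(dividends) I = 4.95·e^(−0.0368·9/12) + 4.61·e^(−0.0368·10/12) + 7.94·e^(−0.0368·15/12)
I = 4.8152 + 4.4708 + 7.5830 = 16.8690
F = (S − I)·e^(rT) = (475.01 − 16.8690) · e^(0.0368·18/12)
= 458.1410 · e^0.055200 = 458.1410 × 1.056752 = S$484.14

S$484.14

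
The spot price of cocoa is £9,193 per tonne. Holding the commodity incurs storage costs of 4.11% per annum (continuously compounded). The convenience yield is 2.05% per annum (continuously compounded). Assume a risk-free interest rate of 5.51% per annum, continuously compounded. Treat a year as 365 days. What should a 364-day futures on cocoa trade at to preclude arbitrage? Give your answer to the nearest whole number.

£9,914 per tonne

Net carry = r + u − y = 0.0551 + 0.0411 − 0.0205 = 0.0757
F = S·e^((r+u−y)T) = 9193 · e^(0.0757 × 364/365) = 9193 · e^0.075493
= 9193 × 1.078416 = £9,914 per tonne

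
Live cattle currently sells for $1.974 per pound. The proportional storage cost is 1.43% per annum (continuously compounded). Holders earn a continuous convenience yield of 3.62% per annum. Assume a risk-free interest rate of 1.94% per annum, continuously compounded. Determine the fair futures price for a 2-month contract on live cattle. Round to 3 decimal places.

Net carry = r + u − y = 0.0194 + 0.0143 − 0.0362 = -0.0025
F = S·e^((r+u−y)T) = 1.974 · e^(-0.0025 × 2/12) = 1.974 · e^-0.000417
= 1.974 × 0.999583 = $1.973 per pound

$1.973 per pound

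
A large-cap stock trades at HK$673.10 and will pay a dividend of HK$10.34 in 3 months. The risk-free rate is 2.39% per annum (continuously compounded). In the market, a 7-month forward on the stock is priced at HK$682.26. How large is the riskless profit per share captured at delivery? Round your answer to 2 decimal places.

HK$10.13 per share

PV(dividends) I = 10.34·e^(−0.0239·3/12) = 10.2784
Fair forward F* = (S − I)·e^(rT) = (673.10 − 10.2784)·e^0.013942 = 662.8216 × 1.014040 = 672.1276
Market HK$682.26 > fair 672.1276: forward overpriced → cash-and-carry (borrow at r, buy the stock and collect the dividends, short the forward).
Profit at T = |F_mkt − F*| = |682.26 − 672.1276| = HK$10.13 per share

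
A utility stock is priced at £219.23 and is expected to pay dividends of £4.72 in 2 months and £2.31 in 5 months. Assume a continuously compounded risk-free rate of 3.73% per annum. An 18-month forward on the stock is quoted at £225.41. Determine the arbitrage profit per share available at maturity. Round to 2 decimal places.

PV(dividends) I = 4.72·e^(−0.0373·2/12) + 2.31·e^(−0.0373·5/12) = 6.9651
Fair forward F* = (S − I)·e^(rT) = (219.23 − 6.9651)·e^0.055950 = 212.2649 × 1.057545 = 224.4797
Market £225.41 > fair 224.4797: forward overpriced → cash-and-carry (borrow at r, buy the stock and collect the dividends, short the forward).
Profit at T = |F_mkt − F*| = |225.41 − 224.4797| = £0.93 per share

£0.93 per share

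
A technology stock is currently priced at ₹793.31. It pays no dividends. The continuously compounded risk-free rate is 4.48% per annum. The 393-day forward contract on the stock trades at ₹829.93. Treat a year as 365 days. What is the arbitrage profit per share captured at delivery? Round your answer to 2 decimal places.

₹2.58 per share

Fair forward: F* = S·e^(carry·T), with carry = r = 0.0448
F* = 793.31 · e^(0.0448 × 393/365) = 793.31 · e^0.048237 = 793.31 × 1.049419 = ₹832.5146
Market ₹829.93 < fair ₹832.5146: forward underpriced → reverse cash-and-carry (short spot, go long the forward).
At maturity, profit = |F_mkt − F*| = |829.93 − 832.5146| = ₹2.58 per share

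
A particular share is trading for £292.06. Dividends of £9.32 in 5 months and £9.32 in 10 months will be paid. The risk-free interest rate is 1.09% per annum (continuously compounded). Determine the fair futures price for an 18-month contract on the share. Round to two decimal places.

£278.06

PV(dividends) I = 9.32·e^(−0.0109·5/12) + 9.32·e^(−0.0109·10/12)
I = 9.2778 + 9.2357 = 18.5135
F = (S − I)·e^(rT) = (292.06 − 18.5135) · e^(0.0109·18/12)
= 273.5465 · e^0.016350 = 273.5465 × 1.016484 = £278.06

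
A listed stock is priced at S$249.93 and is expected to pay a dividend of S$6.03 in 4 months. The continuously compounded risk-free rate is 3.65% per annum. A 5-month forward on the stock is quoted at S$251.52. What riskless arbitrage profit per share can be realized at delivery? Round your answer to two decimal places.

S$3.81 per share

PV(dividends) I = 6.03·e^(−0.0365·4/12) = 5.9571
Fair forward F* = (S − I)·e^(rT) = (249.93 − 5.9571)·e^0.015208 = 243.9729 × 1.015324 = 247.7115
Market S$251.52 > fair 247.7115: forward overpriced → cash-and-carry (borrow at r, buy the stock and collect the dividends, short the forward).
Profit at T = |F_mkt − F*| = |251.52 − 247.7115| = S$3.81 per share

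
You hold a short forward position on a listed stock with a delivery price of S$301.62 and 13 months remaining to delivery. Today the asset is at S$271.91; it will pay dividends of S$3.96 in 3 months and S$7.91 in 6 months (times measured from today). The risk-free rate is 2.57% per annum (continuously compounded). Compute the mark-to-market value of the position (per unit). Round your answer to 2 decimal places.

PV(remaining dividends) I = 3.96·e^(−0.0257·3/12) + 7.91·e^(−0.0257·6/12) = 11.7436
Current forward F = (S − I)·e^(rT) = (271.91 − 11.7436)·e^(0.0257·13/12) = 260.1664 × 1.028233 = 267.5117
Value (long) = (F − K)·e^(−rT) = (267.5117 − 301.62) × 0.972542 = -33.1718
Short position value = −(long value) = S$33.17

S$33.17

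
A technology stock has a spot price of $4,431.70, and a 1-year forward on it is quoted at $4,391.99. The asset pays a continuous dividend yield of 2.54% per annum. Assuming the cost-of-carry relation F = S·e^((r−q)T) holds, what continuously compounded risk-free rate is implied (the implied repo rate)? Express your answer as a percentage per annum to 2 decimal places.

From F = S·e^((r−q)T): (r − q) = ln(F/S)/T
ln(4391.99/4431.70) = ln(0.991040) = -0.009000
(r − q) = -0.009000 / (1) = -0.009000
r = ln(F/S)/T + q = -0.009000 + 0.0254 = 0.016400
r = 1.64%

1.64%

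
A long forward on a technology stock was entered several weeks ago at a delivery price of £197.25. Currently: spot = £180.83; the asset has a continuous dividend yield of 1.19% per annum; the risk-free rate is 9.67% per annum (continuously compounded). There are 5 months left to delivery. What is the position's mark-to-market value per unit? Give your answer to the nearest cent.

Current fair forward for the remaining 5 months: F = S·e^((r − q)·T), (r − q) = 0.0967 − 0.0119 = 0.0848
F = 180.83 · e^(0.0848 × 5/12) = 180.83 × 1.035965 = 187.3336
Value of long forward = (F − K)·e^(−rT) = (187.3336 − 197.25) · e^(−0.0967·5/12)
= -9.9164 × 0.960509 = -9.52

-£9.52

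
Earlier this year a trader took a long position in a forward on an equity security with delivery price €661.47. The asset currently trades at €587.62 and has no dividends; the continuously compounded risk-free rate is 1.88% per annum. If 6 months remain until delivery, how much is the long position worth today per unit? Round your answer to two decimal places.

Current fair forward for the remaining 6 months: F = S·e^(r·T), r = 0.0188
F = 587.62 · e^(0.0188 × 6/12) = 587.62 × 1.009444 = 593.1695
Value of long forward = (F − K)·e^(−rT) = (593.1695 − 661.47) · e^(−0.0188·6/12)
= -68.3005 × 0.990644 = -67.66

-€67.66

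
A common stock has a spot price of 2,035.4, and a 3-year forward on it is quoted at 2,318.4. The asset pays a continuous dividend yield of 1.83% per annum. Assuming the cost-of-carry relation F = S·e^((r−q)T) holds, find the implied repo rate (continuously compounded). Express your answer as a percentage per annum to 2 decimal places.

6.17%

From F = S·e^((r−q)T): (r − q) = ln(F/S)/T
ln(2318.4/2035.4) = ln(1.139039) = 0.130185
(r − q) = 0.130185 / (3) = 0.043395
r = ln(F/S)/T + q = 0.043395 + 0.0183 = 0.061695
r = 6.17%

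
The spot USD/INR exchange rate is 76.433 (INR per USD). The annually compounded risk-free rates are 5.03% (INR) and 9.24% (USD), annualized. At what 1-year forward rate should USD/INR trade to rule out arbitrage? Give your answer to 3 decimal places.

73.487

By covered interest parity, F = S · (1+r_INR)^T / (1+r_USD)^T
= 76.433 × 1.050300 / 1.092400 = 76.433 × 0.961461
F = 73.487 INR per USD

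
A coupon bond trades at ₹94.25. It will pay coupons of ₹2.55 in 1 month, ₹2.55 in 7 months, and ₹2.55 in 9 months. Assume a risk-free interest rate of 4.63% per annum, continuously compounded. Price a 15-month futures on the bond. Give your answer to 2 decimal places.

PV(coupons) I = 2.55·e^(−0.0463·1/12) + 2.55·e^(−0.0463·7/12) + 2.55·e^(−0.0463·9/12)
I = 2.5402 + 2.4821 + 2.4630 = 7.4853
F = (S − I)·e^(rT) = (94.25 − 7.4853) · e^(0.0463·15/12)
= 86.7647 · e^0.057875 = 86.7647 × 1.059583 = ₹91.93

₹91.93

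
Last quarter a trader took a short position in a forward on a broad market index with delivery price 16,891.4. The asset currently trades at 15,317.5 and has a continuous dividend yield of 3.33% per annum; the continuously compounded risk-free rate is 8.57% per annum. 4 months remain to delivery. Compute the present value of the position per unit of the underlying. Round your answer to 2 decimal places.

Current fair forward for the remaining 4 months: F = S·e^((r − q)·T), (r − q) = 0.0857 − 0.0333 = 0.0524
F = 15317.5 · e^(0.0524 × 4/12) = 15317.5 × 1.01762010 = 15587.3959
Value of long forward = (F − K)·e^(−rT) = (15587.3959 − 16891.4) · e^(−0.0857·4/12)
= -1304.0041 × 0.97183750 = -1267.28
Short position value = −(long value) = 1267.28

1267.28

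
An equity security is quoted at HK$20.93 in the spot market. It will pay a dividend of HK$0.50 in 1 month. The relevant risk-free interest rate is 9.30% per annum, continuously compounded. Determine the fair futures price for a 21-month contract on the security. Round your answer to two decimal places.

HK$24.05

PV(dividends) I = 0.50·e^(−0.0930·1/12)
I = 0.4961
F = (S − I)·e^(rT) = (20.93 − 0.4961) · e^(0.0930·21/12)
= 20.4339 · e^0.162750 = 20.4339 × 1.176742 = HK$24.05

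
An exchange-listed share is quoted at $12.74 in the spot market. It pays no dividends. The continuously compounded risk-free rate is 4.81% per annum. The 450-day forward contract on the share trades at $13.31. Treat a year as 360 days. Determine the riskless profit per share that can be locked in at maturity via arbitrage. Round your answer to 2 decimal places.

$0.22 per share

Fair forward: F* = S·e^(carry·T), with carry = r = 0.0481
F* = 12.74 · e^(0.0481 × 450/360) = 12.74 · e^0.060125 = 12.74 × 1.061969 = $13.5295
Market $13.31 < fair $13.5295: forward underpriced → reverse cash-and-carry (short spot, go long the forward).
At maturity, profit = |F_mkt − F*| = |13.31 − 13.5295| = $0.22 per share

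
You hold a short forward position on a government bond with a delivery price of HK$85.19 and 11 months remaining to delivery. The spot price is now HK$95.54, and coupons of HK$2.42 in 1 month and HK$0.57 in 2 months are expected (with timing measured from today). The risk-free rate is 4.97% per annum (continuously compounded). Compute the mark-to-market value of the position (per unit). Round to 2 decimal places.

-HK$11.17

PV(remaining coupons) I = 2.42·e^(−0.0497·1/12) + 0.57·e^(−0.0497·2/12) = 2.9753
Current forward F = (S − I)·e^(rT) = (95.54 − 2.9753)·e^(0.0497·11/12) = 92.5647 × 1.046612 = 96.8793
Value (long) = (F − K)·e^(−rT) = (96.8793 − 85.19) × 0.955464 = 11.1687
Short position value = −(long value) = -HK$11.17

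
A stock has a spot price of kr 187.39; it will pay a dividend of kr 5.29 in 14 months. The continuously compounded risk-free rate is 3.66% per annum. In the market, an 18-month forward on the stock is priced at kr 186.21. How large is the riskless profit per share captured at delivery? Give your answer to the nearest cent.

kr 6.40 per share

PV(dividends) I = 5.29·e^(−0.0366·14/12) = 5.0689
Fair forward F* = (S − I)·e^(rT) = (187.39 − 5.0689)·e^0.054900 = 182.3211 × 1.056435 = 192.6104
Market kr 186.21 < fair 192.6104: forward underpriced → reverse cash-and-carry (short the stock, invest proceeds at r, pay the dividends, go long the forward).
Profit at T = |F_mkt − F*| = |186.21 − 192.6104| = kr 6.40 per share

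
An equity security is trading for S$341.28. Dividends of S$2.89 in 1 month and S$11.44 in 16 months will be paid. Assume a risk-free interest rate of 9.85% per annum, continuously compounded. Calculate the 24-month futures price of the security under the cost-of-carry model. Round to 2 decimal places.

PV(dividends) I = 2.89·e^(−0.0985·1/12) + 11.44·e^(−0.0985·16/12)
I = 2.8664 + 10.0320 = 12.8984
F = (S − I)·e^(rT) = (341.28 − 12.8984) · e^(0.0985·24/12)
= 328.3816 · e^0.197000 = 328.3816 × 1.217744 = S$399.88

S$399.88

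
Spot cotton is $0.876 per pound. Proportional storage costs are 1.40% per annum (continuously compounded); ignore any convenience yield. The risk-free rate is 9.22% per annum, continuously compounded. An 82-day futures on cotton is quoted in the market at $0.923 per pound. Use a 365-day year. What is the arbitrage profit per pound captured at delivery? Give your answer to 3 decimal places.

$0.026 per pound

Fair futures: F* = S·e^(carry·T), with carry = (r + u) = 0.0922 + 0.0140 = 0.1062
F* = 0.876 · e^(0.1062 × 82/365) = 0.876 · e^0.023859 = 0.876 × 1.024146 = $0.8972
Market $0.923 > fair $0.8972: forward overpriced → cash-and-carry (buy spot, short the forward).
At maturity, profit = |F_mkt − F*| = |0.923 − 0.8972| = $0.026 per pound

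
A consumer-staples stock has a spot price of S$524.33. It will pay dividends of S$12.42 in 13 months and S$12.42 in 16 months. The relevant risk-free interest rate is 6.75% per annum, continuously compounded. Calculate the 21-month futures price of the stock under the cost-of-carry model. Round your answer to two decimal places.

S$564.31

PV(dividends) I = 12.42·e^(−0.0675·13/12) + 12.42·e^(−0.0675·16/12)
I = 11.5442 + 11.3510 = 22.8952
F = (S − I)·e^(rT) = (524.33 − 22.8952) · e^(0.0675·21/12)
= 501.4348 · e^0.118125 = 501.4348 × 1.125385 = S$564.31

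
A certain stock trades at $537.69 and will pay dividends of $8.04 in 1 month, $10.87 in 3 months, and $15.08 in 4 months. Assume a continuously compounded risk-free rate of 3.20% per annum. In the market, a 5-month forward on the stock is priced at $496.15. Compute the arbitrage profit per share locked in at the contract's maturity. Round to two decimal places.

$14.58 per share

PV(dividends) I = 8.04·e^(−0.0320·1/12) + 10.87·e^(−0.0320·3/12) + 15.08·e^(−0.0320·4/12) = 33.7220
Fair forward F* = (S − I)·e^(rT) = (537.69 − 33.7220)·e^0.013333 = 503.9680 × 1.013422 = 510.7323
Market $496.15 < fair 510.7323: forward underpriced → reverse cash-and-carry (short the stock, invest proceeds at r, pay the dividends, go long the forward).
Profit at T = |F_mkt − F*| = |496.15 − 510.7323| = $14.58 per share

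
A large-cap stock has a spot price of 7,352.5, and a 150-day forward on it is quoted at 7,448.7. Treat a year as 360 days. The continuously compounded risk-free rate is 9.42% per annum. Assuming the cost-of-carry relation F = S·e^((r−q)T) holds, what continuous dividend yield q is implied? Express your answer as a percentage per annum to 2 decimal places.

From F = S·e^((r−q)T): (r − q) = ln(F/S)/T
ln(7448.7/7352.5) = ln(1.013084) = 0.012999
(r − q) = 0.012999 / (150/360) = 0.031198
q = r − ln(F/S)/T = 0.0942 − 0.031198 = 0.063002
q = 6.30%

6.30%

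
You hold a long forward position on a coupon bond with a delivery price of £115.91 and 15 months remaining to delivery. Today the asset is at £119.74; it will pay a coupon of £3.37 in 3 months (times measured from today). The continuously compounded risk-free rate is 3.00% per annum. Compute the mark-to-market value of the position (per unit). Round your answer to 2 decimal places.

PV(remaining coupons) I = 3.37·e^(−0.0300·3/12) = 3.3448
Current forward F = (S − I)·e^(rT) = (119.74 − 3.3448)·e^(0.0300·15/12) = 116.3952 × 1.038212 = 120.8429
Value (long) = (F − K)·e^(−rT) = (120.8429 − 115.91) × 0.963194 = 4.7513
Value = £4.75

£4.75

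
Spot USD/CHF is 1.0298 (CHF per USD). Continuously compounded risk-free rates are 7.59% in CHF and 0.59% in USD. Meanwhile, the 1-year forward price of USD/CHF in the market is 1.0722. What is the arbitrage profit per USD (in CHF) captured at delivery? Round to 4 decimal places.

0.0323 per USD (in CHF)

Fair forward: F* = S·e^(carry·T), with carry = (r_CHF − r_USD) = 0.0759 − 0.0059 = 0.0700
F* = 1.0298 · e^(0.0700 × 12/12) = 1.0298 · e^0.070000 = 1.0298 × 1.072508 = 1.1045
Market 1.0722 < fair 1.1045: forward underpriced → reverse cash-and-carry (short spot, go long the forward).
At maturity, profit = |F_mkt − F*| = |1.0722 − 1.1045| = 0.0323 per USD (in CHF)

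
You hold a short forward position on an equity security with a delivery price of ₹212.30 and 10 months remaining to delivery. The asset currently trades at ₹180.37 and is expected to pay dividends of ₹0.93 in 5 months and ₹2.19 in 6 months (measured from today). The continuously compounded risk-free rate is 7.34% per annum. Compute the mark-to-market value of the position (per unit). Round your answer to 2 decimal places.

PV(remaining dividends) I = 0.93·e^(−0.0734·5/12) + 2.19·e^(−0.0734·6/12) = 3.0131
Current forward F = (S − I)·e^(rT) = (180.37 − 3.0131)·e^(0.0734·10/12) = 177.3569 × 1.063076 = 188.5439
Value (long) = (F − K)·e^(−rT) = (188.5439 − 212.30) × 0.940666 = -22.3466
Short position value = −(long value) = ₹22.35

₹22.35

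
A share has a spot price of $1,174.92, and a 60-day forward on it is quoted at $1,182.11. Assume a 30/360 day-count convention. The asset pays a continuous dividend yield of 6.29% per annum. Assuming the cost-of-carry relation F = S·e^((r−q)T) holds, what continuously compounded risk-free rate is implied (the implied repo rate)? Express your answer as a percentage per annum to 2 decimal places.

From F = S·e^((r−q)T): (r − q) = ln(F/S)/T
ln(1182.11/1174.92) = ln(1.006120) = 0.006101
(r − q) = 0.006101 / (60/360) = 0.036606
r = ln(F/S)/T + q = 0.036606 + 0.0629 = 0.099506
r = 9.95%

9.95%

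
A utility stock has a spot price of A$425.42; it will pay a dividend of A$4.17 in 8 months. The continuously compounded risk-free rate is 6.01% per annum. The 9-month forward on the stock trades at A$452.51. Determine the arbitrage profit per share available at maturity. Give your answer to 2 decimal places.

A$11.67 per share

PV(dividends) I = 4.17·e^(−0.0601·8/12) = 4.0062
Fair forward F* = (S − I)·e^(rT) = (425.42 − 4.0062)·e^0.045075 = 421.4138 × 1.046106 = 440.8435
Market A$452.51 > fair 440.8435: forward overpriced → cash-and-carry (borrow at r, buy the stock and collect the dividends, short the forward).
Profit at T = |F_mkt − F*| = |452.51 − 440.8435| = A$11.67 per share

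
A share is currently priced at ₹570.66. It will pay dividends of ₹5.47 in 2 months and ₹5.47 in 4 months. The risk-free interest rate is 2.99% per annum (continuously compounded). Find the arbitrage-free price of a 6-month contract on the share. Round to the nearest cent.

PV(dividends) I = 5.47·e^(−0.0299·2/12) + 5.47·e^(−0.0299·4/12)
I = 5.4428 + 5.4158 = 10.8586
F = (S − I)·e^(rT) = (570.66 − 10.8586) · e^(0.0299·6/12)
= 559.8014 · e^0.014950 = 559.8014 × 1.015062 = ₹568.23

₹568.23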